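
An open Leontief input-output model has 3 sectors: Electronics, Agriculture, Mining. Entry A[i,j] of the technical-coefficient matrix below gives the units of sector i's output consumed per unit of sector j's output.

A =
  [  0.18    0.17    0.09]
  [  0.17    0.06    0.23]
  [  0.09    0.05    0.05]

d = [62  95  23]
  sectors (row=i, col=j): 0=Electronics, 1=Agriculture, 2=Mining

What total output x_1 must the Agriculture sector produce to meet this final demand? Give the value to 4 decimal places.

130.5407

Form M = I − A:
  [  0.82   -0.17   -0.09]
  [ -0.17    0.94   -0.23]
  [ -0.09   -0.05    0.95]
Leontief inverse L = M⁻¹:
  [  1.2897    0.2429    0.1810]
  [  0.2666    1.1279    0.2983]
  [  0.1362    0.0824    1.0855]
Total output x = L · d:
  x_0 = 1.2897·62 + 0.2429·95 + 0.1810·23 = 107.1991
  x_1 = 0.2666·62 + 1.1279·95 + 0.2983·23 = 130.5407
  x_2 = 0.1362·62 + 0.0824·95 + 1.0855·23 = 41.2368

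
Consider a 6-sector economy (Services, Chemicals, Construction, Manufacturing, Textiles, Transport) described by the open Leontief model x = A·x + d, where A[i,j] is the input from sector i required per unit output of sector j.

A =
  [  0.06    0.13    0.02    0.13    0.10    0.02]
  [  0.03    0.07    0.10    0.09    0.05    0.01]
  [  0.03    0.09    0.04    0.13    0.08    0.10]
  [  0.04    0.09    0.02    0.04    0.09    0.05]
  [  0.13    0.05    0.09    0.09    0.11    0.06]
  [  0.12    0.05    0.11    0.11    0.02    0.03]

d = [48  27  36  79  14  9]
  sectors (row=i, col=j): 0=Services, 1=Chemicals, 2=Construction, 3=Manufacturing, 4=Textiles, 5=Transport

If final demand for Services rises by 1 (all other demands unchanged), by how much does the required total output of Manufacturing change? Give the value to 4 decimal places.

0.0807

Form M = I − A:
  [  0.94   -0.13   -0.02   -0.13   -0.10   -0.02]
  [ -0.03    0.93   -0.10   -0.09   -0.05   -0.01]
  [ -0.03   -0.09    0.96   -0.13   -0.08   -0.10]
  [ -0.04   -0.09   -0.02    0.96   -0.09   -0.05]
  [ -0.13   -0.05   -0.09   -0.09    0.89   -0.06]
  [ -0.12   -0.05   -0.11   -0.11   -0.02    0.97]
Leontief inverse L = M⁻¹:
  [  1.1098    0.1926    0.0686    0.1989    0.1630    0.0523]
  [  0.0649    1.1189    0.1347    0.1457    0.0979    0.0403]
  [  0.0849    0.1519    1.0920    0.2022    0.1397    0.1350]
  [  0.0807    0.1341    0.0595    1.0943    0.1343    0.0739]
  [  0.1935    0.1278    0.1441    0.1807    1.1860    0.1028]
  [  0.1634    0.1166    0.1490    0.1829    0.0807    1.0653]
Total output x = L · d:
  x_0 = 1.1098·48 + 0.1926·27 + 0.0686·36 + 0.1989·79 + 0.1630·14 + 0.0523·9 = 79.4078
  x_1 = 0.0649·48 + 1.1189·27 + 0.1347·36 + 0.1457·79 + 0.0979·14 + 0.0403·9 = 51.4234
  x_2 = 0.0849·48 + 0.1519·27 + 1.0920·36 + 0.2022·79 + 0.1397·14 + 0.1350·9 = 66.6281
  x_3 = 0.0807·48 + 0.1341·27 + 0.0595·36 + 1.0943·79 + 0.1343·14 + 0.0739·9 = 98.6339
  x_4 = 0.1935·48 + 0.1278·27 + 0.1441·36 + 0.1807·79 + 1.1860·14 + 0.1028·9 = 49.7291
  x_5 = 0.1634·48 + 0.1166·27 + 0.1490·36 + 0.1829·79 + 0.0807·14 + 1.0653·9 = 41.5191
Δx_3 = L[3,0] · Δd_0 = 0.0807 · 1 = 0.0807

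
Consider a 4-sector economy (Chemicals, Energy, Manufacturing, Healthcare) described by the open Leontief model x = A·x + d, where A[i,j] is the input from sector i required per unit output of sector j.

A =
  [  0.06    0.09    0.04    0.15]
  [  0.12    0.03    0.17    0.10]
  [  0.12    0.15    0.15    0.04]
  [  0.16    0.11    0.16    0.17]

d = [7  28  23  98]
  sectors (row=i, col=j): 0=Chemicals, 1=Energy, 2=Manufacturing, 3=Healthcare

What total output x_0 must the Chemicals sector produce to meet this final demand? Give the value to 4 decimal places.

37.6877

Form M = I − A:
  [  0.94   -0.09   -0.04   -0.15]
  [ -0.12    0.97   -0.17   -0.10]
  [ -0.12   -0.15    0.85   -0.04]
  [ -0.16   -0.11   -0.16    0.83]
Leontief inverse L = M⁻¹:
  [  1.1386    0.1514    0.1272    0.2301]
  [  0.2075    1.1124    0.2669    0.1844]
  [  0.2109    0.2281    1.2557    0.1261]
  [  0.2876    0.2206    0.3020    1.2979]
Total output x = L · d:
  x_0 = 1.1386·7 + 0.1514·28 + 0.1272·23 + 0.2301·98 = 37.6877
  x_1 = 0.2075·7 + 1.1124·28 + 0.2669·23 + 0.1844·98 = 56.8073
  x_2 = 0.2109·7 + 0.2281·28 + 1.2557·23 + 0.1261·98 = 49.1022
  x_3 = 0.2876·7 + 0.2206·28 + 0.3020·23 + 1.2979·98 = 142.3316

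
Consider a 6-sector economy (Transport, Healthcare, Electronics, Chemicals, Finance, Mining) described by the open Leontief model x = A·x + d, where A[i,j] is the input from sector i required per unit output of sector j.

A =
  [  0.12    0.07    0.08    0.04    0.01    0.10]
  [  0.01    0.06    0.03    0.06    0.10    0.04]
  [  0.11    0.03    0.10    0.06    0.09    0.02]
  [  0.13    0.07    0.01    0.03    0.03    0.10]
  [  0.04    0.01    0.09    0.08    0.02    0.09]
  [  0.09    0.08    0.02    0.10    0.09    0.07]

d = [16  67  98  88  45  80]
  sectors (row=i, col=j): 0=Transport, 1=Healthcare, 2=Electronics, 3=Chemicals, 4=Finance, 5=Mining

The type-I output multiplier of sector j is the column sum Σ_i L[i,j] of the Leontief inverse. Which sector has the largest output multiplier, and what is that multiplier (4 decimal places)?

Transport (1.8242)

Form M = I − A:
  [  0.88   -0.07   -0.08   -0.04   -0.01   -0.10]
  [ -0.01    0.94   -0.03   -0.06   -0.10   -0.04]
  [ -0.11   -0.03    0.90   -0.06   -0.09   -0.02]
  [ -0.13   -0.07   -0.01    0.97   -0.03   -0.10]
  [ -0.04   -0.01   -0.09   -0.08    0.98   -0.09]
  [ -0.09   -0.08   -0.02   -0.10   -0.09    0.93]
Leontief inverse L = M⁻¹:
  [  1.1820    0.1111    0.1180    0.0823    0.0504    0.1481]
  [  0.0459    1.0834    0.0554    0.0904    0.1257    0.0746]
  [  0.1708    0.0637    1.1433    0.0988    0.1225    0.0682]
  [  0.1819    0.1075    0.0411    1.0678    0.0627    0.1460]
  [  0.0931    0.0413    0.1189    0.1137    1.0518    0.1284]
  [  0.1506    0.1209    0.0567    0.1437    0.1268    1.1256]
Total output x = L · d:
  x_0 = 1.1820·16 + 0.1111·67 + 0.1180·98 + 0.0823·88 + 0.0504·45 + 0.1481·80 = 59.2800
  x_1 = 0.0459·16 + 1.0834·67 + 0.0554·98 + 0.0904·88 + 0.1257·45 + 0.0746·80 = 98.3414
  x_2 = 0.1708·16 + 0.0637·67 + 1.1433·98 + 0.0988·88 + 0.1225·45 + 0.0682·80 = 138.7040
  x_3 = 0.1819·16 + 0.1075·67 + 0.0411·98 + 1.0678·88 + 0.0627·45 + 0.1460·80 = 122.6078
  x_4 = 0.0931·16 + 0.0413·67 + 0.1189·98 + 0.1137·88 + 1.0518·45 + 0.1284·80 = 83.5190
  x_5 = 0.1506·16 + 0.1209·67 + 0.0567·98 + 0.1437·88 + 0.1268·45 + 1.1256·80 = 124.4668
Output multipliers (column sums of L):
  Transport: 1.8242
  Healthcare: 1.5278
  Electronics: 1.5335
  Chemicals: 1.5968
  Finance: 1.5399
  Mining: 1.6908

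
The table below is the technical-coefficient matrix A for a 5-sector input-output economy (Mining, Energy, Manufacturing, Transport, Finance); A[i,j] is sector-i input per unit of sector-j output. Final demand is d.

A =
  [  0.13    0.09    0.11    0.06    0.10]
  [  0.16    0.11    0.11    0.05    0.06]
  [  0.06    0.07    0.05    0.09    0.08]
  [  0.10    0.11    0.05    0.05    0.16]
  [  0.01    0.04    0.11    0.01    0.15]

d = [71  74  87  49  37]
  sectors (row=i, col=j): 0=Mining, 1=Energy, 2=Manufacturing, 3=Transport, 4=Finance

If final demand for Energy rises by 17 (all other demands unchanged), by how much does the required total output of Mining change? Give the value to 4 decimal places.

Form M = I − A:
  [  0.87   -0.09   -0.11   -0.06   -0.10]
  [ -0.16    0.89   -0.11   -0.05   -0.06]
  [ -0.06   -0.07    0.95   -0.09   -0.08]
  [ -0.10   -0.11   -0.05    0.95   -0.16]
  [ -0.01   -0.04   -0.11   -0.01    0.85]
Leontief inverse L = M⁻¹:
  [  1.2054    0.1579    0.1853    0.1040    0.1900]
  [  0.2430    1.1815    0.1872    0.0968    0.1478]
  [  0.1135    0.1197    1.1031    0.1195    0.1481]
  [  0.1681    0.1723    0.1254    1.0868    0.2483]
  [  0.0423    0.0750    0.1552    0.0340    1.2078]
Total output x = L · d:
  x_0 = 1.2054·71 + 0.1579·74 + 0.1853·87 + 0.1040·49 + 0.1900·37 = 125.5102
  x_1 = 0.2430·71 + 1.1815·74 + 0.1872·87 + 0.0968·49 + 0.1478·37 = 131.1824
  x_2 = 0.1135·71 + 0.1197·74 + 1.1031·87 + 0.1195·49 + 0.1481·37 = 124.2206
  x_3 = 0.1681·71 + 0.1723·74 + 0.1254·87 + 1.0868·49 + 0.2483·37 = 98.0394
  x_4 = 0.0423·71 + 0.0750·74 + 0.1552·87 + 0.0340·49 + 1.2078·37 = 68.4083
Δx_0 = L[0,1] · Δd_1 = 0.1579 · 17 = 2.6836

2.6836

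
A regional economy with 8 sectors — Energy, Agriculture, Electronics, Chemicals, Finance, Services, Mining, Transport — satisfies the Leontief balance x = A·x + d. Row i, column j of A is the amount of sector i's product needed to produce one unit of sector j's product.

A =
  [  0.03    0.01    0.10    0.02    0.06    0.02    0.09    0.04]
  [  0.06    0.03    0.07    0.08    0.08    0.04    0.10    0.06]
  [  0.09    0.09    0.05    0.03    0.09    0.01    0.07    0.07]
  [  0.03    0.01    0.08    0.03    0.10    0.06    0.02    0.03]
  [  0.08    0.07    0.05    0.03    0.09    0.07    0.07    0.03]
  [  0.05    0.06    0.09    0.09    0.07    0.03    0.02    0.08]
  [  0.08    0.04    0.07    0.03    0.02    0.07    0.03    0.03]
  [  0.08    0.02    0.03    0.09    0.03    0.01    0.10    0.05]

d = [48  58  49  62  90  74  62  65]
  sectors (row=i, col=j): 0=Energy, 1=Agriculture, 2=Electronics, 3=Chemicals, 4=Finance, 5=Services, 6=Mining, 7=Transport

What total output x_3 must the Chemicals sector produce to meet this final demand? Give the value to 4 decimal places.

Form M = I − A:
  [  0.97   -0.01   -0.10   -0.02   -0.06   -0.02   -0.09   -0.04]
  [ -0.06    0.97   -0.07   -0.08   -0.08   -0.04   -0.10   -0.06]
  [ -0.09   -0.09    0.95   -0.03   -0.09   -0.01   -0.07   -0.07]
  [ -0.03   -0.01   -0.08    0.97   -0.10   -0.06   -0.02   -0.03]
  [ -0.08   -0.07   -0.05   -0.03    0.91   -0.07   -0.07   -0.03]
  [ -0.05   -0.06   -0.09   -0.09   -0.07    0.97   -0.02   -0.08]
  [ -0.08   -0.04   -0.07   -0.03   -0.02   -0.07    0.97   -0.03]
  [ -0.08   -0.02   -0.03   -0.09   -0.03   -0.01   -0.10    0.95]
Leontief inverse L = M⁻¹:
  [  1.0757    0.0419    0.1420    0.0481    0.1027    0.0460    0.1311    0.0712]
  [  0.1188    1.0690    0.1309    0.1205    0.1408    0.0778    0.1554    0.1019]
  [  0.1474    0.1263    1.1087    0.0709    0.1483    0.0454    0.1312    0.1108]
  [  0.0735    0.0428    0.1224    1.0599    0.1472    0.0857    0.0607    0.0621]
  [  0.1357    0.1085    0.1103    0.0711    1.1494    0.1056    0.1258    0.0721]
  [  0.1057    0.0970    0.1465    0.1311    0.1319    1.0631    0.0771    0.1216]
  [  0.1208    0.0686    0.1162    0.0614    0.0651    0.0930    1.0720    0.0637]
  [  0.1228    0.0457    0.0786    0.1193    0.0748    0.0394    0.1418    1.0804]
Total output x = L · d:
  x_0 = 1.0757·48 + 0.0419·58 + 0.1420·49 + 0.0481·62 + 0.1027·90 + 0.0460·74 + 0.1311·62 + 0.0712·65 = 89.4035
  x_1 = 0.1188·48 + 1.0690·58 + 0.1309·49 + 0.1205·62 + 0.1408·90 + 0.0778·74 + 0.1554·62 + 0.1019·65 = 116.2695
  x_2 = 0.1474·48 + 0.1263·58 + 1.1087·49 + 0.0709·62 + 0.1483·90 + 0.0454·74 + 0.1312·62 + 0.1108·65 = 105.1621
  x_3 = 0.0735·48 + 0.0428·58 + 0.1224·49 + 1.0599·62 + 0.1472·90 + 0.0857·74 + 0.0607·62 + 0.0621·65 = 105.1063
  x_4 = 0.1357·48 + 0.1085·58 + 0.1103·49 + 0.0711·62 + 1.1494·90 + 0.1056·74 + 0.1258·62 + 0.0721·65 = 146.3575
  x_5 = 0.1057·48 + 0.0970·58 + 0.1465·49 + 0.1311·62 + 0.1319·90 + 1.0631·74 + 0.0771·62 + 0.1216·65 = 129.2214
  x_6 = 0.1208·48 + 0.0686·58 + 0.1162·49 + 0.0614·62 + 0.0651·90 + 0.0930·74 + 1.0720·62 + 0.0637·65 = 102.6227
  x_7 = 0.1228·48 + 0.0457·58 + 0.0786·49 + 0.1193·62 + 0.0748·90 + 0.0394·74 + 0.1418·62 + 1.0804·65 = 108.4603

105.1063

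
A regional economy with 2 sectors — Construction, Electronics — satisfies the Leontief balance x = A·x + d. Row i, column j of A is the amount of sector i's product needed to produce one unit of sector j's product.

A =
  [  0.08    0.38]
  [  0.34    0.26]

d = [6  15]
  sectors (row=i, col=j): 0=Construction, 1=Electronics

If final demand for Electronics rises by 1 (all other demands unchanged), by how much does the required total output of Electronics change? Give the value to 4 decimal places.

Form M = I − A:
  [  0.92   -0.38]
  [ -0.34    0.74]
Leontief inverse L = M⁻¹:
  [  1.3416    0.6889]
  [  0.6164    1.6679]
Total output x = L · d:
  x_0 = 1.3416·6 + 0.6889·15 = 18.3829
  x_1 = 0.6164·6 + 1.6679·15 = 28.7165
Δx_1 = L[1,1] · Δd_1 = 1.6679 · 1 = 1.6679

1.6679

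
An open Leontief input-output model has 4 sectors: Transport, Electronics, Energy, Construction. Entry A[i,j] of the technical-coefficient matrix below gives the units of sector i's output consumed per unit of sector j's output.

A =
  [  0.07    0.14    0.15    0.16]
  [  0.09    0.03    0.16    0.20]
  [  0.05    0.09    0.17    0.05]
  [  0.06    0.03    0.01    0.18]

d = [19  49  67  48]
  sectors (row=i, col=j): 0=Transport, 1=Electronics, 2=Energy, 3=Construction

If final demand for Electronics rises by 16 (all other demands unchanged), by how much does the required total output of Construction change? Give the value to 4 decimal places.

0.8861

Form M = I − A:
  [  0.93   -0.14   -0.15   -0.16]
  [ -0.09    0.97   -0.16   -0.20]
  [ -0.05   -0.09    0.83   -0.05]
  [ -0.06   -0.03   -0.01    0.82]
Leontief inverse L = M⁻¹:
  [  1.1253    0.1938    0.2441    0.2817]
  [  0.1372    1.0822    0.2371    0.3052]
  [  0.0880    0.1324    1.2477    0.1255]
  [  0.0884    0.0554    0.0418    1.2528]
Total output x = L · d:
  x_0 = 1.1253·19 + 0.1938·49 + 0.2441·67 + 0.2817·48 = 60.7553
  x_1 = 0.1372·19 + 1.0822·49 + 0.2371·67 + 0.3052·48 = 86.1633
  x_2 = 0.0880·19 + 0.1324·49 + 1.2477·67 + 0.1255·48 = 97.7817
  x_3 = 0.0884·19 + 0.0554·49 + 0.0418·67 + 1.2528·48 = 67.3269
Δx_3 = L[3,1] · Δd_1 = 0.0554 · 16 = 0.8861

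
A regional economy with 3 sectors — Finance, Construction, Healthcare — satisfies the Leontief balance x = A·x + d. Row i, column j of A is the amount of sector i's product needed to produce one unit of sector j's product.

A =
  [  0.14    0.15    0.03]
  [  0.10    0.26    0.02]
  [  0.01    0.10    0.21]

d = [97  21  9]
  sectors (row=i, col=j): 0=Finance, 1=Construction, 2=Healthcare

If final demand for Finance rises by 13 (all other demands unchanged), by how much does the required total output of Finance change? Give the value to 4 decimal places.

Form M = I − A:
  [  0.86   -0.15   -0.03]
  [ -0.10    0.74   -0.02]
  [ -0.01   -0.10    0.79]
Leontief inverse L = M⁻¹:
  [  1.1923    0.2487    0.0516]
  [  0.1621    1.3898    0.0413]
  [  0.0356    0.1791    1.2717]
Total output x = L · d:
  x_0 = 1.1923·97 + 0.2487·21 + 0.0516·9 = 121.3393
  x_1 = 0.1621·97 + 1.3898·21 + 0.0413·9 = 45.2799
  x_2 = 0.0356·97 + 0.1791·21 + 1.2717·9 = 18.6600
Δx_0 = L[0,0] · Δd_0 = 1.1923 · 13 = 15.4999

15.4999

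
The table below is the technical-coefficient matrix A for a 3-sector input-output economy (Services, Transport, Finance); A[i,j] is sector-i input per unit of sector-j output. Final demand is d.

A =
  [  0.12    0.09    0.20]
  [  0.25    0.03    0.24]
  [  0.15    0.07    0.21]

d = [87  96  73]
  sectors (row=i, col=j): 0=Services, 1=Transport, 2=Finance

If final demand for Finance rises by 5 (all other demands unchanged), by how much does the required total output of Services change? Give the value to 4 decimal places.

Form M = I − A:
  [  0.88   -0.09   -0.20]
  [ -0.25    0.97   -0.24]
  [ -0.15   -0.07    0.79]
Leontief inverse L = M⁻¹:
  [  1.2369    0.1404    0.3558]
  [  0.3853    1.0978    0.4311]
  [  0.2690    0.1239    1.3716]
Total output x = L · d:
  x_0 = 1.2369·87 + 0.1404·96 + 0.3558·73 = 147.0676
  x_1 = 0.3853·87 + 1.0978·96 + 0.4311·73 = 170.3806
  x_2 = 0.2690·87 + 0.1239·96 + 1.3716·73 = 135.4263
Δx_0 = L[0,2] · Δd_2 = 0.3558 · 5 = 1.7790

1.7790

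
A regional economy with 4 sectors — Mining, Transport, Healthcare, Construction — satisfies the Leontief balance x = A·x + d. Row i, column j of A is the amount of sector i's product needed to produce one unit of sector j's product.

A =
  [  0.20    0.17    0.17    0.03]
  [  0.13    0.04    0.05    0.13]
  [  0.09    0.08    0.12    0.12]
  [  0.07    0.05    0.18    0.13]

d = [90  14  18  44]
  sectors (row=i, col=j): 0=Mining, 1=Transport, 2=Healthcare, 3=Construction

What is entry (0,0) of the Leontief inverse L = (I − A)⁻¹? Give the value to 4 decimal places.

L[0,0] = 1.3386

Form M = I − A:
  [  0.80   -0.17   -0.17   -0.03]
  [ -0.13    0.96   -0.05   -0.13]
  [ -0.09   -0.08    0.88   -0.12]
  [ -0.07   -0.05   -0.18    0.87]
Leontief inverse L = M⁻¹:
  [  1.3386    0.2687    0.3000    0.1277]
  [  0.2117    1.1010    0.1426    0.1915]
  [  0.1775    0.1432    1.2188    0.1956]
  [  0.1566    0.1145    0.2845    1.2112]
Total output x = L · d:
  x_0 = 1.3386·90 + 0.2687·14 + 0.3000·18 + 0.1277·44 = 135.2515
  x_1 = 0.2117·90 + 1.1010·14 + 0.1426·18 + 0.1915·44 = 45.4617
  x_2 = 0.1775·90 + 0.1432·14 + 1.2188·18 + 0.1956·44 = 48.5258
  x_3 = 0.1566·90 + 0.1145·14 + 0.2845·18 + 1.2112·44 = 74.1096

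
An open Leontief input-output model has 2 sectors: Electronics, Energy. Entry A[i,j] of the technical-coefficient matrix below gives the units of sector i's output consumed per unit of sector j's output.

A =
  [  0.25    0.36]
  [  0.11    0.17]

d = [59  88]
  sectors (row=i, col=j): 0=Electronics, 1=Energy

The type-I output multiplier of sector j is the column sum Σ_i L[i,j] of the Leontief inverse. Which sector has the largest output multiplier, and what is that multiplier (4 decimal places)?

Energy (1.9043)

Form M = I − A:
  [  0.75   -0.36]
  [ -0.11    0.83]
Leontief inverse L = M⁻¹:
  [  1.4239    0.6176]
  [  0.1887    1.2867]
Total output x = L · d:
  x_0 = 1.4239·59 + 0.6176·88 = 138.3599
  x_1 = 0.1887·59 + 1.2867·88 = 124.3610
Output multipliers (column sums of L):
  Electronics: 1.6126
  Energy: 1.9043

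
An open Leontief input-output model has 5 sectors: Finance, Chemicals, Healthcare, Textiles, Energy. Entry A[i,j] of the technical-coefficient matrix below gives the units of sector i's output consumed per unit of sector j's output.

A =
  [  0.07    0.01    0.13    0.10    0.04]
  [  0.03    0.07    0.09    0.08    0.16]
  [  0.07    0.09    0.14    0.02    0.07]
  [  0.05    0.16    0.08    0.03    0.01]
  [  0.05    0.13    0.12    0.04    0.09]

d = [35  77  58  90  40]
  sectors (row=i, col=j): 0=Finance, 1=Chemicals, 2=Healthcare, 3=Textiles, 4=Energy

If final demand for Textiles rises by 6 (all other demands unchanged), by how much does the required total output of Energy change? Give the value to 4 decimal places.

Form M = I − A:
  [  0.93   -0.01   -0.13   -0.10   -0.04]
  [ -0.03    0.93   -0.09   -0.08   -0.16]
  [ -0.07   -0.09    0.86   -0.02   -0.07]
  [ -0.05   -0.16   -0.08    0.97   -0.01]
  [ -0.05   -0.13   -0.12   -0.04    0.91]
Leontief inverse L = M⁻¹:
  [  1.1029    0.0631    0.1957    0.1261    0.0760]
  [  0.0676    1.1426    0.1708    0.1137    0.2183]
  [  0.1058    0.1454    1.2163    0.0531    0.1244]
  [  0.0776    0.2057    0.1407    1.0614    0.0621]
  [  0.0876    0.1949    0.2017    0.0768    1.1534]
Total output x = L · d:
  x_0 = 1.1029·35 + 0.0631·77 + 0.1957·58 + 0.1261·90 + 0.0760·40 = 69.1958
  x_1 = 0.0676·35 + 1.1426·77 + 0.1708·58 + 0.1137·90 + 0.2183·40 = 119.2179
  x_2 = 0.1058·35 + 0.1454·77 + 1.2163·58 + 0.0531·90 + 0.1244·40 = 95.1923
  x_3 = 0.0776·35 + 0.2057·77 + 0.1407·58 + 1.0614·90 + 0.0621·40 = 124.7199
  x_4 = 0.0876·35 + 0.1949·77 + 0.2017·58 + 0.0768·90 + 1.1534·40 = 82.8242
Δx_4 = L[4,3] · Δd_3 = 0.0768 · 6 = 0.4610

0.4610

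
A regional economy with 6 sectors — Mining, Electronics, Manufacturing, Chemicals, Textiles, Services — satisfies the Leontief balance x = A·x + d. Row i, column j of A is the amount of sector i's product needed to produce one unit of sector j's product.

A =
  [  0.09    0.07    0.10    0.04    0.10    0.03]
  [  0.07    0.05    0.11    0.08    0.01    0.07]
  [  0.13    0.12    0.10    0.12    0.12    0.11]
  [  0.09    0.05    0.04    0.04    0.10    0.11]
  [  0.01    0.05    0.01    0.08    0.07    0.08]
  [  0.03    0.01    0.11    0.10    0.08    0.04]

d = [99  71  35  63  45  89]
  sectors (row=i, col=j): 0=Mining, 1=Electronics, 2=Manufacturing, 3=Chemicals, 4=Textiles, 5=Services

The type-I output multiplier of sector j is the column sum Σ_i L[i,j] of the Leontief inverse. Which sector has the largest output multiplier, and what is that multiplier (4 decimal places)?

Textiles (1.8649)

Form M = I − A:
  [  0.91   -0.07   -0.10   -0.04   -0.10   -0.03]
  [ -0.07    0.95   -0.11   -0.08   -0.01   -0.07]
  [ -0.13   -0.12    0.90   -0.12   -0.12   -0.11]
  [ -0.09   -0.05   -0.04    0.96   -0.10   -0.11]
  [ -0.01   -0.05   -0.01   -0.08    0.93   -0.08]
  [ -0.03   -0.01   -0.11   -0.10   -0.08    0.96]
Leontief inverse L = M⁻¹:
  [  1.1454    0.1193    0.1588    0.1003    0.1633    0.0878]
  [  0.1271    1.0959    0.1703    0.1370    0.0729    0.1252]
  [  0.2156    0.1917    1.1949    0.2135    0.2196    0.2004]
  [  0.1362    0.0900    0.0963    1.0970    0.1598    0.1609]
  [  0.0400    0.0745    0.0455    0.1183    1.1091    0.1179]
  [  0.0793    0.0527    0.1575    0.1531    0.1401    1.0953]
Total output x = L · d:
  x_0 = 1.1454·99 + 0.1193·71 + 0.1588·35 + 0.1003·63 + 0.1633·45 + 0.0878·89 = 148.8945
  x_1 = 0.1271·99 + 1.0959·71 + 0.1703·35 + 0.1370·63 + 0.0729·45 + 0.1252·89 = 119.4015
  x_2 = 0.2156·99 + 0.1917·71 + 1.1949·35 + 0.2135·63 + 0.2196·45 + 0.2004·89 = 117.9474
  x_3 = 0.1362·99 + 0.0900·71 + 0.0963·35 + 1.0970·63 + 0.1598·45 + 0.1609·89 = 113.8729
  x_4 = 0.0400·99 + 0.0745·71 + 0.0455·35 + 0.1183·63 + 1.1091·45 + 0.1179·89 = 78.7006
  x_5 = 0.0793·99 + 0.0527·71 + 0.1575·35 + 0.1531·63 + 0.1401·45 + 1.0953·89 = 130.5400
Output multipliers (column sums of L):
  Mining: 1.7437
  Electronics: 1.6241
  Manufacturing: 1.8234
  Chemicals: 1.8192
  Textiles: 1.8649
  Services: 1.7874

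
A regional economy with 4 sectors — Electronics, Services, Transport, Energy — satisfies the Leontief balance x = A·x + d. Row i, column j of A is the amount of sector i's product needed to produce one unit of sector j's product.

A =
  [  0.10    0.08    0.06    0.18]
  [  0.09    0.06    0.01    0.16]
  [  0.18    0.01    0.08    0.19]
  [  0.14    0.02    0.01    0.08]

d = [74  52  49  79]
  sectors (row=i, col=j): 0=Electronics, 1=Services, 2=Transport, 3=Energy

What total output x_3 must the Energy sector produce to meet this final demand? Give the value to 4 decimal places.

Form M = I − A:
  [  0.90   -0.08   -0.06   -0.18]
  [ -0.09    0.94   -0.01   -0.16]
  [ -0.18   -0.01    0.92   -0.19]
  [ -0.14   -0.02   -0.01    0.92]
Leontief inverse L = M⁻¹:
  [  1.1794    0.1069    0.0810    0.2661]
  [  0.1474    1.0813    0.0238    0.2218]
  [  0.2707    0.0410    1.1082    0.2890]
  [  0.1856    0.0402    0.0249    1.1354]
Total output x = L · d:
  x_0 = 1.1794·74 + 0.1069·52 + 0.0810·49 + 0.2661·79 = 117.8192
  x_1 = 0.1474·74 + 1.0813·52 + 0.0238·49 + 0.2218·79 = 85.8251
  x_2 = 0.2707·74 + 0.0410·52 + 1.1082·49 + 0.2890·79 = 99.2902
  x_3 = 0.1856·74 + 0.0402·52 + 0.0249·49 + 1.1354·79 = 106.7436

106.7436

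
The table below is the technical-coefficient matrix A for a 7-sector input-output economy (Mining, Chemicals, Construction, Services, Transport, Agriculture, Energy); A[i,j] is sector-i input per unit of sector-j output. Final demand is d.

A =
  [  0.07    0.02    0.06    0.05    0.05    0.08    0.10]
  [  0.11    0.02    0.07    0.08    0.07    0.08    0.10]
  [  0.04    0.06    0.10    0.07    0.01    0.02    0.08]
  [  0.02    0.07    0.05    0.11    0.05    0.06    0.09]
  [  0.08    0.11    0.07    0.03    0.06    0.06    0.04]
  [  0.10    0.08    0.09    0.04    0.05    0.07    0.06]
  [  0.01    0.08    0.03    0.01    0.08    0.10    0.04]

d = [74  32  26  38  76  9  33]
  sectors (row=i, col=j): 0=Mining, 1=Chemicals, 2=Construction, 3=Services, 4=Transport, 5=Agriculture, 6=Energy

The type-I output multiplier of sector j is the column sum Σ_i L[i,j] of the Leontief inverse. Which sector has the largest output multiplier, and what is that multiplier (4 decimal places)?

Form M = I − A:
  [  0.93   -0.02   -0.06   -0.05   -0.05   -0.08   -0.10]
  [ -0.11    0.98   -0.07   -0.08   -0.07   -0.08   -0.10]
  [ -0.04   -0.06    0.90   -0.07   -0.01   -0.02   -0.08]
  [ -0.02   -0.07   -0.05    0.89   -0.05   -0.06   -0.09]
  [ -0.08   -0.11   -0.07   -0.03    0.94   -0.06   -0.04]
  [ -0.10   -0.08   -0.09   -0.04   -0.05    0.93   -0.06]
  [ -0.01   -0.08   -0.03   -0.01   -0.08   -0.10    0.96]
Leontief inverse L = M⁻¹:
  [  1.1137    0.0691    0.1098    0.0881    0.0903    0.1320    0.1526]
  [  0.1636    1.0797    0.1312    0.1289    0.1192    0.1437    0.1665]
  [  0.0754    0.1001    1.1441    0.1090    0.0438    0.0635    0.1296]
  [  0.0657    0.1221    0.1018    1.1563    0.0938    0.1149    0.1475]
  [  0.1339    0.1572    0.1259    0.0750    1.1027    0.1146    0.1009]
  [  0.1547    0.1316    0.1498    0.0876    0.0949    1.1283    0.1250]
  [  0.0555    0.1219    0.0750    0.0425    0.1150    0.1436    1.0841]
Total output x = L · d:
  x_0 = 1.1137·74 + 0.0691·32 + 0.1098·26 + 0.0881·38 + 0.0903·76 + 0.1320·9 + 0.1526·33 = 103.9102
  x_1 = 0.1636·74 + 1.0797·32 + 0.1312·26 + 0.1289·38 + 0.1192·76 + 0.1437·9 + 0.1665·33 = 70.8112
  x_2 = 0.0754·74 + 0.1001·32 + 1.1441·26 + 0.1090·38 + 0.0438·76 + 0.0635·9 + 0.1296·33 = 50.8476
  x_3 = 0.0657·74 + 0.1221·32 + 0.1018·26 + 1.1563·38 + 0.0938·76 + 0.1149·9 + 0.1475·33 = 68.3887
  x_4 = 0.1339·74 + 0.1572·32 + 0.1259·26 + 0.0750·38 + 1.1027·76 + 0.1146·9 + 0.1009·33 = 109.2246
  x_5 = 0.1547·74 + 0.1316·32 + 0.1498·26 + 0.0876·38 + 0.0949·76 + 1.1283·9 + 0.1250·33 = 44.3786
  x_6 = 0.0555·74 + 0.1219·32 + 0.0750·26 + 0.0425·38 + 0.1150·76 + 0.1436·9 + 1.0841·33 = 57.3845
Output multipliers (column sums of L):
  Mining: 1.7625
  Chemicals: 1.7816
  Construction: 1.8376
  Services: 1.6874
  Transport: 1.6597
  Agriculture: 1.8406
  Energy: 1.9064

Energy (1.9064)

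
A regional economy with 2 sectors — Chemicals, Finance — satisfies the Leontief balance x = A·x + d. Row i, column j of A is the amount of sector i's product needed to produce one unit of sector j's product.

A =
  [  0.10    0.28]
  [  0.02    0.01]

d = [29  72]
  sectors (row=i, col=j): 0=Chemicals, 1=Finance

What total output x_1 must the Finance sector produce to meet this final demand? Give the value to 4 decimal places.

Form M = I − A:
  [  0.90   -0.28]
  [ -0.02    0.99]
Leontief inverse L = M⁻¹:
  [  1.1181    0.3162]
  [  0.0226    1.0165]
Total output x = L · d:
  x_0 = 1.1181·29 + 0.3162·72 = 55.1954
  x_1 = 0.0226·29 + 1.0165·72 = 73.8423

73.8423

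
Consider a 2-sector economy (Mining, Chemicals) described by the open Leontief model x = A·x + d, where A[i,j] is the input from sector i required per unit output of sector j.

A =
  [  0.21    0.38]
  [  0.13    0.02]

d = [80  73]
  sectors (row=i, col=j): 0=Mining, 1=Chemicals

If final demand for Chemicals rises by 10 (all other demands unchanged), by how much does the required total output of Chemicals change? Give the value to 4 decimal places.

10.8996

Form M = I − A:
  [  0.79   -0.38]
  [ -0.13    0.98]
Leontief inverse L = M⁻¹:
  [  1.3521    0.5243]
  [  0.1794    1.0900]
Total output x = L · d:
  x_0 = 1.3521·80 + 0.5243·73 = 146.4404
  x_1 = 0.1794·80 + 1.0900·73 = 93.9156
Δx_1 = L[1,1] · Δd_1 = 1.0900 · 10 = 10.8996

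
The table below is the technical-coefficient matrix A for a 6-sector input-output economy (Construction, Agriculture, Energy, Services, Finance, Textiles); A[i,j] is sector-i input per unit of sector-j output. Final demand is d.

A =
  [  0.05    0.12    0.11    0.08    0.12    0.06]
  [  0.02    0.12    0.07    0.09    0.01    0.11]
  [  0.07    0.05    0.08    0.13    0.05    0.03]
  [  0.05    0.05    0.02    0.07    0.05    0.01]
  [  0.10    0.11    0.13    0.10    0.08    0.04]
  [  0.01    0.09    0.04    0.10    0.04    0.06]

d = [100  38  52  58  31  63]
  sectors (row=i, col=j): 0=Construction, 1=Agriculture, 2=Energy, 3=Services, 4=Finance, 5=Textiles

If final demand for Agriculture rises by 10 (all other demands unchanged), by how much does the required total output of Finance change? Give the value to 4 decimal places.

Form M = I − A:
  [  0.95   -0.12   -0.11   -0.08   -0.12   -0.06]
  [ -0.02    0.88   -0.07   -0.09   -0.01   -0.11]
  [ -0.07   -0.05    0.92   -0.13   -0.05   -0.03]
  [ -0.05   -0.05   -0.02    0.93   -0.05   -0.01]
  [ -0.10   -0.11   -0.13   -0.10    0.92   -0.04]
  [ -0.01   -0.09   -0.04   -0.10   -0.04    0.94]
Leontief inverse L = M⁻¹:
  [  1.0979    0.2017    0.1789    0.1688    0.1690    0.1084]
  [  0.0468    1.1778    0.1106    0.1536    0.0397    0.1477]
  [  0.1055    0.1068    1.1272    0.1931    0.0893    0.0611]
  [  0.0722    0.0883    0.0514    1.1086    0.0748    0.0316]
  [  0.1492    0.1934    0.2008    0.1911    1.1337    0.0888]
  [  0.0347    0.1371    0.0745    0.1508    0.0656    1.0889]
Total output x = L · d:
  x_0 = 1.0979·100 + 0.2017·38 + 0.1789·52 + 0.1688·58 + 0.1690·31 + 0.1084·63 = 148.6080
  x_1 = 0.0468·100 + 1.1778·38 + 0.1106·52 + 0.1536·58 + 0.0397·31 + 0.1477·63 = 74.6246
  x_2 = 0.1055·100 + 0.1068·38 + 1.1272·52 + 0.1931·58 + 0.0893·31 + 0.0611·63 = 91.0432
  x_3 = 0.0722·100 + 0.0883·38 + 0.0514·52 + 1.1086·58 + 0.0748·31 + 0.0316·63 = 81.8584
  x_4 = 0.1492·100 + 0.1934·38 + 0.2008·52 + 0.1911·58 + 1.1337·31 + 0.0888·63 = 84.5305
  x_5 = 0.0347·100 + 0.1371·38 + 0.0745·52 + 0.1508·58 + 0.0656·31 + 1.0889·63 = 91.9267
Δx_4 = L[4,1] · Δd_1 = 0.1934 · 10 = 1.9340

1.9340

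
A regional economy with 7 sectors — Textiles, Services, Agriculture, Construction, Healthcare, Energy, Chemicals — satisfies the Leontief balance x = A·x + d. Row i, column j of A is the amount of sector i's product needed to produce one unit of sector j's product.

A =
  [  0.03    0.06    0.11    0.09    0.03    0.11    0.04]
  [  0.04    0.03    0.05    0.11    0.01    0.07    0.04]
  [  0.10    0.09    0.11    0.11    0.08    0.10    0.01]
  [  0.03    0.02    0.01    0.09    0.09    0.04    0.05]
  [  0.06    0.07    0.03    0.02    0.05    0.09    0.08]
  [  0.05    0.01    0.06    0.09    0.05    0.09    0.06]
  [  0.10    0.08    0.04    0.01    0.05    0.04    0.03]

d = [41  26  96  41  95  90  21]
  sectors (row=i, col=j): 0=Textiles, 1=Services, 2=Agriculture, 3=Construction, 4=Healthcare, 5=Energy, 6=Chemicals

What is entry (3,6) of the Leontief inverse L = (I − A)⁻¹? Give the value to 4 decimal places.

Form M = I − A:
  [  0.97   -0.06   -0.11   -0.09   -0.03   -0.11   -0.04]
  [ -0.04    0.97   -0.05   -0.11   -0.01   -0.07   -0.04]
  [ -0.10   -0.09    0.89   -0.11   -0.08   -0.10   -0.01]
  [ -0.03   -0.02   -0.01    0.91   -0.09   -0.04   -0.05]
  [ -0.06   -0.07   -0.03   -0.02    0.95   -0.09   -0.08]
  [ -0.05   -0.01   -0.06   -0.09   -0.05    0.91   -0.06]
  [ -0.10   -0.08   -0.04   -0.01   -0.05   -0.04    0.97]
Leontief inverse L = M⁻¹:
  [  1.0775    0.0980    0.1581    0.1571    0.0763    0.1729    0.0752]
  [  0.0723    1.0561    0.0822    0.1577    0.0447    0.1133    0.0662]
  [  0.1564    0.1389    1.1724    0.1957    0.1363    0.1830    0.0569]
  [  0.0599    0.0461    0.0356    1.1261    0.1203    0.0795    0.0776]
  [  0.0994    0.1028    0.0699    0.0698    1.0827    0.1426    0.1108]
  [  0.0905    0.0436    0.0995    0.1423    0.0902    1.1433    0.0921]
  [  0.1330    0.1105    0.0795    0.0583    0.0779    0.0900    1.0568]
Total output x = L · d:
  x_0 = 1.0775·41 + 0.0980·26 + 0.1581·96 + 0.1571·41 + 0.0763·95 + 0.1729·90 + 0.0752·21 = 92.7348
  x_1 = 0.0723·41 + 1.0561·26 + 0.0822·96 + 0.1577·41 + 0.0447·95 + 0.1133·90 + 0.0662·21 = 60.6081
  x_2 = 0.1564·41 + 0.1389·26 + 1.1724·96 + 0.1957·41 + 0.1363·95 + 0.1830·90 + 0.0569·21 = 161.2128
  x_3 = 0.0599·41 + 0.0461·26 + 0.0356·96 + 1.1261·41 + 0.1203·95 + 0.0795·90 + 0.0776·21 = 73.4558
  x_4 = 0.0994·41 + 0.1028·26 + 0.0699·96 + 0.0698·41 + 1.0827·95 + 0.1426·90 + 0.1108·21 = 134.3401
  x_5 = 0.0905·41 + 0.0436·26 + 0.0995·96 + 0.1423·41 + 0.0902·95 + 1.1433·90 + 0.0921·21 = 133.6336
  x_6 = 0.1330·41 + 0.1105·26 + 0.0795·96 + 0.0583·41 + 0.0779·95 + 0.0900·90 + 1.0568·21 = 56.0490

L[3,6] = 0.0776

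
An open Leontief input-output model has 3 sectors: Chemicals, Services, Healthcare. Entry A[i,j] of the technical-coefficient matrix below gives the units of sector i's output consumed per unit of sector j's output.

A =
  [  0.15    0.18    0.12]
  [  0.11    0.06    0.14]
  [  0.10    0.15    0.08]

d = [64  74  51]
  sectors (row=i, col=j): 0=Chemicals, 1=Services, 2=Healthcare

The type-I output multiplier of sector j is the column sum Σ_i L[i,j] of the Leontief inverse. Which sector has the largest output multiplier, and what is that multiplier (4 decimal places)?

Form M = I − A:
  [  0.85   -0.18   -0.12]
  [ -0.11    0.94   -0.14]
  [ -0.10   -0.15    0.92]
Leontief inverse L = M⁻¹:
  [  1.2350    0.2687    0.2020]
  [  0.1686    1.1270    0.1935]
  [  0.1617    0.2130    1.1405]
Total output x = L · d:
  x_0 = 1.2350·64 + 0.2687·74 + 0.2020·51 = 109.2270
  x_1 = 0.1686·64 + 1.1270·74 + 0.1935·51 = 104.0566
  x_2 = 0.1617·64 + 0.2130·74 + 1.1405·51 = 84.2730
Output multipliers (column sums of L):
  Chemicals: 1.5653
  Services: 1.6087
  Healthcare: 1.5359

Services (1.6087)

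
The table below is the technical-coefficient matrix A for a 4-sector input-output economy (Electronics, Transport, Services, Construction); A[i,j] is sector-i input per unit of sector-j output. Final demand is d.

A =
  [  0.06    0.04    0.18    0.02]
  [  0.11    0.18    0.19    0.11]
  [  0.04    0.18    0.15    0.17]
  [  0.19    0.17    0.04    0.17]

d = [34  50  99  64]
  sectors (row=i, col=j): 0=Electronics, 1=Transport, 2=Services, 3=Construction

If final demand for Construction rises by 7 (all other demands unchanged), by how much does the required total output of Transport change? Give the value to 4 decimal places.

1.8293

Form M = I − A:
  [  0.94   -0.04   -0.18   -0.02]
  [ -0.11    0.82   -0.19   -0.11]
  [ -0.04   -0.18    0.85   -0.17]
  [ -0.19   -0.17   -0.04    0.83]
Leontief inverse L = M⁻¹:
  [  1.1112    0.1342    0.2700    0.0999]
  [  0.2281    1.3651    0.3657    0.2613]
  [  0.1624    0.3609    1.3066    0.3194]
  [  0.3089    0.3277    0.1997    1.2966]
Total output x = L · d:
  x_0 = 1.1112·34 + 0.1342·50 + 0.2700·99 + 0.0999·64 = 77.6116
  x_1 = 0.2281·34 + 1.3651·50 + 0.3657·99 + 0.2613·64 = 128.9458
  x_2 = 0.1624·34 + 0.3609·50 + 1.3066·99 + 0.3194·64 = 173.3571
  x_3 = 0.3089·34 + 0.3277·50 + 0.1997·99 + 1.2966·64 = 129.6401
Δx_1 = L[1,3] · Δd_3 = 0.2613 · 7 = 1.8293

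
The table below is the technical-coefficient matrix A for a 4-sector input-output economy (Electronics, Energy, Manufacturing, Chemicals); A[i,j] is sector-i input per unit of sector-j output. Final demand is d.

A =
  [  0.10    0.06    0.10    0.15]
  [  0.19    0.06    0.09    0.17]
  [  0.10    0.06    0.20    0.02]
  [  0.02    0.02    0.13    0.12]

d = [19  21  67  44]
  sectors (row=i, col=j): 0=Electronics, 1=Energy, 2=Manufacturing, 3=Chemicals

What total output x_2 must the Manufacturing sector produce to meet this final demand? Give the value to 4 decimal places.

Form M = I − A:
  [  0.90   -0.06   -0.10   -0.15]
  [ -0.19    0.94   -0.09   -0.17]
  [ -0.10   -0.06    0.80   -0.02]
  [ -0.02   -0.02   -0.13    0.88]
Leontief inverse L = M⁻¹:
  [  1.1562    0.0906    0.1903    0.2189]
  [  0.2598    1.0986    0.1985    0.2610]
  [  0.1654    0.0947    1.2937    0.0759]
  [  0.0566    0.0410    0.1999    1.1585]
Total output x = L · d:
  x_0 = 1.1562·19 + 0.0906·21 + 0.1903·67 + 0.2189·44 = 46.2538
  x_1 = 0.2598·19 + 1.0986·21 + 0.1985·67 + 0.2610·44 = 52.7913
  x_2 = 0.1654·19 + 0.0947·21 + 1.2937·67 + 0.0759·44 = 95.1487
  x_3 = 0.0566·19 + 0.0410·21 + 0.1999·67 + 1.1585·44 = 66.3071

95.1487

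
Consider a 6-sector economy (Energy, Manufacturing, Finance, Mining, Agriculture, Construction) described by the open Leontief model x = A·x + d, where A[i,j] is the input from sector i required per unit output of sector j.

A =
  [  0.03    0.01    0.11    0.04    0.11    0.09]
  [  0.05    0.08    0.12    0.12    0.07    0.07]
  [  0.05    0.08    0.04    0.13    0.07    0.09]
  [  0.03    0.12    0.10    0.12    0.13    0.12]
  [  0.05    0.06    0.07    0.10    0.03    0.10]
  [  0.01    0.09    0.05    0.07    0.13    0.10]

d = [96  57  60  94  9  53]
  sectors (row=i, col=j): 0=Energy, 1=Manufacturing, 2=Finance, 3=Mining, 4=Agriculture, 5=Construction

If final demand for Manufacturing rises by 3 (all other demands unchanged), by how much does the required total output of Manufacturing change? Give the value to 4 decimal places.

Form M = I − A:
  [  0.97   -0.01   -0.11   -0.04   -0.11   -0.09]
  [ -0.05    0.92   -0.12   -0.12   -0.07   -0.07]
  [ -0.05   -0.08    0.96   -0.13   -0.07   -0.09]
  [ -0.03   -0.12   -0.10    0.88   -0.13   -0.12]
  [ -0.05   -0.06   -0.07   -0.10    0.97   -0.10]
  [ -0.01   -0.09   -0.05   -0.07   -0.13    0.90]
Leontief inverse L = M⁻¹:
  [  1.0569    0.0676    0.1625    0.1138    0.1734    0.1616]
  [  0.0870    1.1610    0.1987    0.2231    0.1602    0.1664]
  [  0.0820    0.1541    1.1139    0.2210    0.1543    0.1782]
  [  0.0744    0.2186    0.1950    1.2440    0.2367    0.2361]
  [  0.0778    0.1255    0.1333    0.1802    1.1064    0.1778]
  [  0.0420    0.1605    0.1180    0.1586    0.2047    1.1835]
Total output x = L · d:
  x_0 = 1.0569·96 + 0.0676·57 + 0.1625·60 + 0.1138·94 + 0.1734·9 + 0.1616·53 = 135.8891
  x_1 = 0.0870·96 + 1.1610·57 + 0.1987·60 + 0.2231·94 + 0.1602·9 + 0.1664·53 = 117.6731
  x_2 = 0.0820·96 + 0.1541·57 + 1.1139·60 + 0.2210·94 + 0.1543·9 + 0.1782·53 = 115.0896
  x_3 = 0.0744·96 + 0.2186·57 + 0.1950·60 + 1.2440·94 + 0.2367·9 + 0.2361·53 = 162.8841
  x_4 = 0.0778·96 + 0.1255·57 + 0.1333·60 + 0.1802·94 + 1.1064·9 + 0.1778·53 = 58.9420
  x_5 = 0.0420·96 + 0.1605·57 + 0.1180·60 + 0.1586·94 + 0.2047·9 + 1.1835·53 = 99.7425
Δx_1 = L[1,1] · Δd_1 = 1.1610 · 3 = 3.4830

3.4830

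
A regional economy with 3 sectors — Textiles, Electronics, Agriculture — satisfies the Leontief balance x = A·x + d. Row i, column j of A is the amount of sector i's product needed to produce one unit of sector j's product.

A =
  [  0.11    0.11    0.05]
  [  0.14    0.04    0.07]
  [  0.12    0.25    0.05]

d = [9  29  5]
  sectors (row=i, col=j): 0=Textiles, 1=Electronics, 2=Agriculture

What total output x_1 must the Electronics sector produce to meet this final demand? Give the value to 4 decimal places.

Form M = I − A:
  [  0.89   -0.11   -0.05]
  [ -0.14    0.96   -0.07]
  [ -0.12   -0.25    0.95]
Leontief inverse L = M⁻¹:
  [  1.1571    0.1514    0.0721]
  [  0.1829    1.0860    0.0896]
  [  0.1943    0.3049    1.0853]
Total output x = L · d:
  x_0 = 1.1571·9 + 0.1514·29 + 0.0721·5 = 15.1635
  x_1 = 0.1829·9 + 1.0860·29 + 0.0896·5 = 33.5876
  x_2 = 0.1943·9 + 0.3049·29 + 1.0853·5 = 16.0174

33.5876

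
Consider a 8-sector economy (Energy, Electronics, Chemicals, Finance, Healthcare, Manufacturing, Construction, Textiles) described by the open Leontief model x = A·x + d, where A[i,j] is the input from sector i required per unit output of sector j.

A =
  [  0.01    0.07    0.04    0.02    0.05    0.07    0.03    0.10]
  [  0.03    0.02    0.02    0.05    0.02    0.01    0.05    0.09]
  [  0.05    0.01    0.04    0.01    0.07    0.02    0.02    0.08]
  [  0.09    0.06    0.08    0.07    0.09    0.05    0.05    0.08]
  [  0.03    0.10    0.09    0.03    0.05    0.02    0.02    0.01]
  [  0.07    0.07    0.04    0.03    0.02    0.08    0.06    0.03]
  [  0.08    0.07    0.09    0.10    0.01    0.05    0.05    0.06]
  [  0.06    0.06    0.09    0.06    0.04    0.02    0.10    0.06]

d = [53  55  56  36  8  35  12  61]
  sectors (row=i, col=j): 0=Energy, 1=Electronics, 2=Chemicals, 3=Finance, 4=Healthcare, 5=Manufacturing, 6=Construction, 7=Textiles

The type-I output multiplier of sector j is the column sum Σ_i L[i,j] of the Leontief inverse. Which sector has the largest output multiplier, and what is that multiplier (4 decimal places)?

Textiles (1.8800)

Form M = I − A:
  [  0.99   -0.07   -0.04   -0.02   -0.05   -0.07   -0.03   -0.10]
  [ -0.03    0.98   -0.02   -0.05   -0.02   -0.01   -0.05   -0.09]
  [ -0.05   -0.01    0.96   -0.01   -0.07   -0.02   -0.02   -0.08]
  [ -0.09   -0.06   -0.08    0.93   -0.09   -0.05   -0.05   -0.08]
  [ -0.03   -0.10   -0.09   -0.03    0.95   -0.02   -0.02   -0.01]
  [ -0.07   -0.07   -0.04   -0.03   -0.02    0.92   -0.06   -0.03]
  [ -0.08   -0.07   -0.09   -0.10   -0.01   -0.05    0.95   -0.06]
  [ -0.06   -0.06   -0.09   -0.06   -0.04   -0.02   -0.10    0.94]
Leontief inverse L = M⁻¹:
  [  1.0447    0.1063    0.0803    0.0506    0.0765    0.0934    0.0652    0.1404]
  [  0.0588    1.0496    0.0550    0.0770    0.0432    0.0292    0.0782    0.1244]
  [  0.0741    0.0403    1.0731    0.0315    0.0927    0.0380    0.0447    0.1108]
  [  0.1381    0.1148    0.1393    1.1125    0.1342    0.0864    0.0952    0.1425]
  [  0.0565    0.1271    0.1205    0.0531    1.0755    0.0380    0.0439    0.0484]
  [  0.1046    0.1072    0.0780    0.0609    0.0468    1.1088    0.0927    0.0750]
  [  0.1266    0.1158    0.1415    0.1401    0.0512    0.0847    1.0923    0.1215]
  [  0.1044    0.1050    0.1421    0.1006    0.0773    0.0512    0.1396    1.1170]
Total output x = L · d:
  x_0 = 1.0447·53 + 0.1063·55 + 0.0803·56 + 0.0506·36 + 0.0765·8 + 0.0934·35 + 0.0652·12 + 0.1404·61 = 80.7595
  x_1 = 0.0588·53 + 1.0496·55 + 0.0550·56 + 0.0770·36 + 0.0432·8 + 0.0292·35 + 0.0782·12 + 0.1244·61 = 76.5869
  x_2 = 0.0741·53 + 0.0403·55 + 1.0731·56 + 0.0315·36 + 0.0927·8 + 0.0380·35 + 0.0447·12 + 0.1108·61 = 76.7368
  x_3 = 0.1381·53 + 0.1148·55 + 0.1393·56 + 1.1125·36 + 0.1342·8 + 0.0864·35 + 0.0952·12 + 0.1425·61 = 75.4163
  x_4 = 0.0565·53 + 0.1271·55 + 0.1205·56 + 0.0531·36 + 1.0755·8 + 0.0380·35 + 0.0439·12 + 0.0484·61 = 32.0605
  x_5 = 0.1046·53 + 0.1072·55 + 0.0780·56 + 0.0609·36 + 0.0468·8 + 1.1088·35 + 0.0927·12 + 0.0750·61 = 62.8663
  x_6 = 0.1266·53 + 0.1158·55 + 0.1415·56 + 0.1401·36 + 0.0512·8 + 0.0847·35 + 1.0923·12 + 0.1215·61 = 49.9373
  x_7 = 0.1044·53 + 0.1050·55 + 0.1421·56 + 0.1006·36 + 0.0773·8 + 0.0512·35 + 0.1396·12 + 1.1170·61 = 95.1123
Output multipliers (column sums of L):
  Energy: 1.7079
  Electronics: 1.7660
  Chemicals: 1.8297
  Finance: 1.6264
  Healthcare: 1.5973
  Manufacturing: 1.5296
  Construction: 1.6518
  Textiles: 1.8800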